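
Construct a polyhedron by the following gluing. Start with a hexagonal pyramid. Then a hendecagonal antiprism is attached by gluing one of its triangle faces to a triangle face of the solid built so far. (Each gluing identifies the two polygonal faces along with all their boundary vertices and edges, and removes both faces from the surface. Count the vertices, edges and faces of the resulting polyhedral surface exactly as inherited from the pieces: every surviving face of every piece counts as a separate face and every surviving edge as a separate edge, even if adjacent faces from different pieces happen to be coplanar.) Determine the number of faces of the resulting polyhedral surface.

A hexagonal pyramid: V=7, E=12, F=7.
Attach a hendecagonal antiprism (V=22, E=44, F=24) along a 3-gon: merge 3 vertices and 3 edges, delete both glued faces → V=26, E=53, F=29.
Check: V − E + F = 26 − 53 + 29 = 2.

29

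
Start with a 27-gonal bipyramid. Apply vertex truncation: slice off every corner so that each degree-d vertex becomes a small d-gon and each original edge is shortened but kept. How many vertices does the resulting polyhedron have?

The base solid has V = 29, E = 81, F = 54.
Truncation replaces each original edge-end by a new vertex, so V′ = 2E = 162.
Each original edge survives, and each old vertex of degree d contributes d new edges; summing degrees gives Σd = 2E, so E′ = E + 2E = 3E = 243.
Each original face survives and each original vertex becomes one new face: F′ = F + V = 83.

162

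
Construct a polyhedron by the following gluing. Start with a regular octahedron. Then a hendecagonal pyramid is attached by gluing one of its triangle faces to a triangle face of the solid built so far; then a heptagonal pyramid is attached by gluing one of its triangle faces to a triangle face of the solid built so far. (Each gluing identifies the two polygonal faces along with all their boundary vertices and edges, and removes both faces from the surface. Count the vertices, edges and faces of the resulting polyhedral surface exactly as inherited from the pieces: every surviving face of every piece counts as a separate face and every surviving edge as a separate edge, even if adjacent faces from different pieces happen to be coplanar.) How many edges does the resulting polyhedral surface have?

A regular octahedron: V=6, E=12, F=8.
Attach a hendecagonal pyramid (V=12, E=22, F=12) along a 3-gon: merge 3 vertices and 3 edges, delete both glued faces → V=15, E=31, F=18.
Attach a heptagonal pyramid (V=8, E=14, F=8) along a 3-gon: merge 3 vertices and 3 edges, delete both glued faces → V=20, E=42, F=24.
Check: V − E + F = 20 − 42 + 24 = 2.

42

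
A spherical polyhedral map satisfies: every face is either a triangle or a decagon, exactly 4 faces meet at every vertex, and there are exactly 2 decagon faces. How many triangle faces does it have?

20

Let x be the number of triangles; then F = 2 + x.
Edge–face incidences: 2E = 10·2 + 3·x = 20 + 3x.
Every vertex has degree 4, so 4V = 2E.
Euler: V − E + F = 2 ⇒ (2E)/4 − E + (2 + x) = 2.
Multiply by 8: 2·(2E) − 4·(2E) + 8·(2 + x) = 16, i.e. 16 + 8x − 2·(20 + 3x) = 16.
Collecting terms: 2x − 24 = 16, so 2x = 40, so x = 20.
Then 2E = 20 + 3·20 = 80, so E = 40, V = 2E/4 = 20, F = 2 + 20 = 22.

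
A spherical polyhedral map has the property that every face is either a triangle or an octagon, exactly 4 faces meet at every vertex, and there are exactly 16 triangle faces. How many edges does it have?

Let x be the number of octagons; then F = 16 + x.
Edge–face incidences: 2E = 3·16 + 8·x = 48 + 8x.
Every vertex has degree 4, so 4V = 2E.
Euler: V − E + F = 2 ⇒ (2E)/4 − E + (16 + x) = 2.
Multiply by 8: 2·(2E) − 4·(2E) + 8·(16 + x) = 16, i.e. 128 + 8x − 2·(48 + 8x) = 16.
Collecting terms: −8x + 32 = 16, so −8x = −16, so x = 2.
Then 2E = 48 + 8·2 = 64, so E = 32, V = 2E/4 = 16, F = 16 + 2 = 18.

32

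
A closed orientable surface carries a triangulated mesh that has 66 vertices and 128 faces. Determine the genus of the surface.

Every face is a triangle, so 2E = 3·128 = 384, giving E = 192.
χ = V − E + F = 66 − 192 + 128 = 2.
For a closed orientable surface χ = 2 − 2g, so g = (2 − (2))/2 = 0.

0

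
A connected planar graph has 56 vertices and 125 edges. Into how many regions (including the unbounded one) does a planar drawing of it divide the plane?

71

Euler's formula for a connected plane graph: V − E + F = 2, so F = 2 − 56 + 125 = 71.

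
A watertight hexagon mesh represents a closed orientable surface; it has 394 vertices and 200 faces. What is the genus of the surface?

Every face is a hexagon, so 2E = 6·200 = 1200, giving E = 600.
χ = V − E + F = 394 − 600 + 200 = -6.
For a closed orientable surface χ = 2 − 2g, so g = (2 − (-6))/2 = 4.

4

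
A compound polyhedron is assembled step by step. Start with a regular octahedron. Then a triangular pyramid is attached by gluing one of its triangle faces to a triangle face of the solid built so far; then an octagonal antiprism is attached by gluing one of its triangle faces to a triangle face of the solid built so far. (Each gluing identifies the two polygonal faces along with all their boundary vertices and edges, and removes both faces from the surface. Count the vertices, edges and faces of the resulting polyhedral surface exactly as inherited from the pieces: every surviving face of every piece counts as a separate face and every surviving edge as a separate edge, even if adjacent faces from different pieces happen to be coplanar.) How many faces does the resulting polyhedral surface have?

26

A regular octahedron: V=6, E=12, F=8.
Attach a triangular pyramid (V=4, E=6, F=4) along a 3-gon: merge 3 vertices and 3 edges, delete both glued faces → V=7, E=15, F=10.
Attach an octagonal antiprism (V=16, E=32, F=18) along a 3-gon: merge 3 vertices and 3 edges, delete both glued faces → V=20, E=44, F=26.
Check: V − E + F = 20 − 44 + 26 = 2.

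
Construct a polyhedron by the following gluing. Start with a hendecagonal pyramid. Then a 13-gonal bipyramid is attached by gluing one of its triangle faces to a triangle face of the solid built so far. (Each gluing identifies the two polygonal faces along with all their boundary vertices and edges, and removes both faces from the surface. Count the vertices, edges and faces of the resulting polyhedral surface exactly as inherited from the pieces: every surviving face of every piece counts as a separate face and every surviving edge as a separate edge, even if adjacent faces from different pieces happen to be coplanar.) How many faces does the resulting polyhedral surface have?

A hendecagonal pyramid: V=12, E=22, F=12.
Attach a 13-gonal bipyramid (V=15, E=39, F=26) along a 3-gon: merge 3 vertices and 3 edges, delete both glued faces → V=24, E=58, F=36.
Check: V − E + F = 24 − 58 + 36 = 2.

36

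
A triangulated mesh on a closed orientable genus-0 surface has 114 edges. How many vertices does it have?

40

χ = 2 − 2·0 = 2, and every face is a triangle so 3F = 2E.
F = 2E/3 = 76. Then V = 2 + E − F = 2 + 114 − 76 = 40.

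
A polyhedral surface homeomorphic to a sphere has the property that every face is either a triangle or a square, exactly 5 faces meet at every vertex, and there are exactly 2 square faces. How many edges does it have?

Let x be the number of triangles; then F = 2 + x.
Edge–face incidences: 2E = 4·2 + 3·x = 8 + 3x.
Every vertex has degree 5, so 5V = 2E.
Euler: V − E + F = 2 ⇒ (2E)/5 − E + (2 + x) = 2.
Multiply by 10: 2·(2E) − 5·(2E) + 10·(2 + x) = 20, i.e. 20 + 10x − 3·(8 + 3x) = 20.
Collecting terms: x − 4 = 20, so x = 24.
Then 2E = 8 + 3·24 = 80, so E = 40, V = 2E/5 = 16, F = 2 + 24 = 26.

40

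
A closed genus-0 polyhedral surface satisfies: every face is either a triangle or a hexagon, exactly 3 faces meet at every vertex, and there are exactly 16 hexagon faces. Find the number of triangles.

4

Let x be the number of triangles; then F = 16 + x.
Edge–face incidences: 2E = 6·16 + 3·x = 96 + 3x.
Every vertex has degree 3, so 3V = 2E.
Euler: V − E + F = 2 ⇒ (2E)/3 − E + (16 + x) = 2.
Multiply by 6: 2·(2E) − 3·(2E) + 6·(16 + x) = 12, i.e. 96 + 6x − (96 + 3x) = 12.
Collecting terms: 3x = 12, so x = 4.
Then 2E = 96 + 3·4 = 108, so E = 54, V = 2E/3 = 36, F = 16 + 4 = 20.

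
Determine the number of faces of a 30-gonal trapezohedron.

The n-trapezohedron (dual of the n-antiprism) has V = 2·30 + 2 = 62, E = 4·30 = 120, F = 2·30 = 60.

60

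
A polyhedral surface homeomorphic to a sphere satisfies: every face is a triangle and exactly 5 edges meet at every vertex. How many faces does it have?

Each face has 3 edges and each edge borders two faces, so 2E = 3F.
Each vertex has degree 5, so 5V = 2E and hence V = 3F/5.
Euler: V − E + F = 2 ⇒ (3F/5) − (3F/2) + F = 2.
Multiply by 10: (6 − 15 + 10)F = 20, i.e. 1F = 20.
So F = 20, E = 3·20/2 = 30, V = 3·20/5 = 12.

20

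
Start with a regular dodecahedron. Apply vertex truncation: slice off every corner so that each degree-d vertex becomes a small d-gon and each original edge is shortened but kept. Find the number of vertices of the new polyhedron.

60

The base solid has V = 20, E = 30, F = 12.
Truncation replaces each original edge-end by a new vertex, so V′ = 2E = 60.
Each original edge survives, and each old vertex of degree d contributes d new edges; summing degrees gives Σd = 2E, so E′ = E + 2E = 3E = 90.
Each original face survives and each original vertex becomes one new face: F′ = F + V = 32.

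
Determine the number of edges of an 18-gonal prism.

54

A prism on an n-gon has two n-gon bases and n rectangular sides: V = 2·18 = 36, E = 3·18 = 54, F = 18 + 2 = 20.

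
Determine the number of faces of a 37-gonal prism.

39

A prism on an n-gon has two n-gon bases and n rectangular sides: V = 2·37 = 74, E = 3·37 = 111, F = 37 + 2 = 39.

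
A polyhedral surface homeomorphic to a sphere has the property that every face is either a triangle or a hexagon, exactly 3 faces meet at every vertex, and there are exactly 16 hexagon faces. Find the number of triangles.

Let x be the number of triangles; then F = 16 + x.
Edge–face incidences: 2E = 6·16 + 3·x = 96 + 3x.
Every vertex has degree 3, so 3V = 2E.
Euler: V − E + F = 2 ⇒ (2E)/3 − E + (16 + x) = 2.
Multiply by 6: 2·(2E) − 3·(2E) + 6·(16 + x) = 12, i.e. 96 + 6x − (96 + 3x) = 12.
Collecting terms: 3x = 12, so x = 4.
Then 2E = 96 + 3·4 = 108, so E = 54, V = 2E/3 = 36, F = 16 + 4 = 20.

4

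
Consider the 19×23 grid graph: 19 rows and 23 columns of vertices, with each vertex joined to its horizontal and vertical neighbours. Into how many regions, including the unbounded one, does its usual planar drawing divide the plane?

The grid has V = 19·23 = 437 vertices and E = 19·22 + 23·18 = 832 edges.
F = 2 − V + E = 2 − 437 + 832 = 397.

397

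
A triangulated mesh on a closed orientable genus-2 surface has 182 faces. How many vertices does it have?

89

χ = 2 − 2·2 = -2, and every face is a triangle so 3F = 2E.
E = 3·182/2 = 273. Then V = -2 + E − F = -2 + 273 − 182 = 89.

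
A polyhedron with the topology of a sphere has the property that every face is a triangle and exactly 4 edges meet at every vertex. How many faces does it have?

8

Each face has 3 edges and each edge borders two faces, so 2E = 3F.
Each vertex has degree 4, so 4V = 2E and hence V = 3F/4.
Euler: V − E + F = 2 ⇒ (3F/4) − (3F/2) + F = 2.
Multiply by 8: (6 − 12 + 8)F = 16, i.e. 2F = 16.
So F = 8, E = 3·8/2 = 12, V = 3·8/4 = 6.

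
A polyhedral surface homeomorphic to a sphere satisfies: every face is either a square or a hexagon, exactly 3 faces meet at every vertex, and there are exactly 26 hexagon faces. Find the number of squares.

Let x be the number of squares; then F = 26 + x.
Edge–face incidences: 2E = 6·26 + 4·x = 156 + 4x.
Every vertex has degree 3, so 3V = 2E.
Euler: V − E + F = 2 ⇒ (2E)/3 − E + (26 + x) = 2.
Multiply by 6: 2·(2E) − 3·(2E) + 6·(26 + x) = 12, i.e. 156 + 6x − (156 + 4x) = 12.
Collecting terms: 2x = 12, so x = 6.
Then 2E = 156 + 4·6 = 180, so E = 90, V = 2E/3 = 60, F = 26 + 6 = 32.

6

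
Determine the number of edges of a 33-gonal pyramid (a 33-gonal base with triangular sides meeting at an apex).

A pyramid on an n-gon base has one n-gon and n triangles: V = 33 + 1 = 34, E = 2·33 = 66, F = 33 + 1 = 34.

66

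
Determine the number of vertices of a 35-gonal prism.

70

A prism on an n-gon has two n-gon bases and n rectangular sides: V = 2·35 = 70, E = 3·35 = 105, F = 35 + 2 = 37.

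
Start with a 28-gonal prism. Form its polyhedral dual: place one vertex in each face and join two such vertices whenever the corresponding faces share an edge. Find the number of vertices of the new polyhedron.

The base solid has V = 56, E = 84, F = 30.
The dual swaps V and F and preserves E: V′ = F = 30, E′ = E = 84, F′ = V = 56.

30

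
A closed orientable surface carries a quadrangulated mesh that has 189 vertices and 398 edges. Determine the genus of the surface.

6

Every face is a square and each edge borders two faces, so 4F = 2·398, giving F = 199.
χ = V − E + F = 189 − 398 + 199 = -10.
For a closed orientable surface χ = 2 − 2g, so g = (2 − (-10))/2 = 6.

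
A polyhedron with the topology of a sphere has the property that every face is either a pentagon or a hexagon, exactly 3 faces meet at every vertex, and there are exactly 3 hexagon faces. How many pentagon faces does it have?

12

Let x be the number of pentagons; then F = 3 + x.
Edge–face incidences: 2E = 6·3 + 5·x = 18 + 5x.
Every vertex has degree 3, so 3V = 2E.
Euler: V − E + F = 2 ⇒ (2E)/3 − E + (3 + x) = 2.
Multiply by 6: 2·(2E) − 3·(2E) + 6·(3 + x) = 12, i.e. 18 + 6x − (18 + 5x) = 12.
Collecting terms: x = 12.
Then 2E = 18 + 5·12 = 78, so E = 39, V = 2E/3 = 26, F = 3 + 12 = 15.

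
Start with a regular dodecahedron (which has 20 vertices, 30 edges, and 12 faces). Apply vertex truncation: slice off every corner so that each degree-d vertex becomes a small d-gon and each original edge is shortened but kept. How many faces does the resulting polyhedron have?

Truncation replaces each original edge-end by a new vertex, so V′ = 2E = 60.
Each original edge survives, and each old vertex of degree d contributes d new edges; summing degrees gives Σd = 2E, so E′ = E + 2E = 3E = 90.
Each original face survives and each original vertex becomes one new face: F′ = F + V = 32.

32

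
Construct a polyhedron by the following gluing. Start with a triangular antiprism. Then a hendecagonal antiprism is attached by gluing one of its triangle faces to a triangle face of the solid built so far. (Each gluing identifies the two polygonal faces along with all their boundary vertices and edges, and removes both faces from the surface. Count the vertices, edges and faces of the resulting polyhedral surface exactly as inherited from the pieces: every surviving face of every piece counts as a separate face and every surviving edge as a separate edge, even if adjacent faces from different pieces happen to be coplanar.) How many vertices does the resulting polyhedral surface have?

A triangular antiprism: V=6, E=12, F=8.
Attach a hendecagonal antiprism (V=22, E=44, F=24) along a 3-gon: merge 3 vertices and 3 edges, delete both glued faces → V=25, E=53, F=30.
Check: V − E + F = 25 − 53 + 30 = 2.

25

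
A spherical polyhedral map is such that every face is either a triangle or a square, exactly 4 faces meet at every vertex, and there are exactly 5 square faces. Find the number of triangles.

Let x be the number of triangles; then F = 5 + x.
Edge–face incidences: 2E = 4·5 + 3·x = 20 + 3x.
Every vertex has degree 4, so 4V = 2E.
Euler: V − E + F = 2 ⇒ (2E)/4 − E + (5 + x) = 2.
Multiply by 8: 2·(2E) − 4·(2E) + 8·(5 + x) = 16, i.e. 40 + 8x − 2·(20 + 3x) = 16.
Collecting terms: 2x = 16, so x = 8.
Then 2E = 20 + 3·8 = 44, so E = 22, V = 2E/4 = 11, F = 5 + 8 = 13.

8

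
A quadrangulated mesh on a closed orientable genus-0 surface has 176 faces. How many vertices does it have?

178

χ = 2 − 2·0 = 2, and every face is a square so 4F = 2E.
E = 4·176/2 = 352. Then V = 2 + E − F = 2 + 352 − 176 = 178.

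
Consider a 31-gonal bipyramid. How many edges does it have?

A bipyramid over an n-gon has 2n triangular faces and n + 2 vertices: V = 31 + 2 = 33, E = 3·31 = 93, F = 2·31 = 62.

93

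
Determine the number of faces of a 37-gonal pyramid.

38

A pyramid on an n-gon base has one n-gon and n triangles: V = 37 + 1 = 38, E = 2·37 = 74, F = 37 + 1 = 38.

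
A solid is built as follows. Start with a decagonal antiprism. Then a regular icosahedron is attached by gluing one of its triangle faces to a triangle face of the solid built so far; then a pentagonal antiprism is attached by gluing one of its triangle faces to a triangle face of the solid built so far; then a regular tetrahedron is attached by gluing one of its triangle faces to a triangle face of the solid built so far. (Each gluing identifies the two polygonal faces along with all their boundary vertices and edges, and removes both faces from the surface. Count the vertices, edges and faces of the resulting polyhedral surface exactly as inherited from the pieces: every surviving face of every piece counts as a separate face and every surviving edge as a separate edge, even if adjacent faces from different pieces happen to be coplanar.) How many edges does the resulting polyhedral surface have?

A decagonal antiprism: V=20, E=40, F=22.
Attach a regular icosahedron (V=12, E=30, F=20) along a 3-gon: merge 3 vertices and 3 edges, delete both glued faces → V=29, E=67, F=40.
Attach a pentagonal antiprism (V=10, E=20, F=12) along a 3-gon: merge 3 vertices and 3 edges, delete both glued faces → V=36, E=84, F=50.
Attach a regular tetrahedron (V=4, E=6, F=4) along a 3-gon: merge 3 vertices and 3 edges, delete both glued faces → V=37, E=87, F=52.
Check: V − E + F = 37 − 87 + 52 = 2.

87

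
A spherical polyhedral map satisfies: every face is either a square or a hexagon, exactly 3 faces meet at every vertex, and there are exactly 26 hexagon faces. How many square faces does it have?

6

Let x be the number of squares; then F = 26 + x.
Edge–face incidences: 2E = 6·26 + 4·x = 156 + 4x.
Every vertex has degree 3, so 3V = 2E.
Euler: V − E + F = 2 ⇒ (2E)/3 − E + (26 + x) = 2.
Multiply by 6: 2·(2E) − 3·(2E) + 6·(26 + x) = 12, i.e. 156 + 6x − (156 + 4x) = 12.
Collecting terms: 2x = 12, so x = 6.
Then 2E = 156 + 4·6 = 180, so E = 90, V = 2E/3 = 60, F = 26 + 6 = 32.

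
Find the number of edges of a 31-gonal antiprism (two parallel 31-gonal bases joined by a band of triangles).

124

An antiprism on an n-gon has two n-gon caps and 2n triangles: V = 2·31 = 62, E = 4·31 = 124, F = 2·31 + 2 = 64.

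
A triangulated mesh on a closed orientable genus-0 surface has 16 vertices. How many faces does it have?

χ = 2 − 2·0 = 2, and every face is a triangle so 3F = 2E.
V − E + F = 2 with E = 3F/2 gives 16 − (3/2 − 1)·F = 2, so F = 28 and E = 42.

28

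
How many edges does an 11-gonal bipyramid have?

A bipyramid over an n-gon has 2n triangular faces and n + 2 vertices: V = 11 + 2 = 13, E = 3·11 = 33, F = 2·11 = 22.
Check: V − E + F = 13 − 33 + 22 = 2.

33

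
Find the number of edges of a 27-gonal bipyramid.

A bipyramid over an n-gon has 2n triangular faces and n + 2 vertices: V = 27 + 2 = 29, E = 3·27 = 81, F = 2·27 = 54.

81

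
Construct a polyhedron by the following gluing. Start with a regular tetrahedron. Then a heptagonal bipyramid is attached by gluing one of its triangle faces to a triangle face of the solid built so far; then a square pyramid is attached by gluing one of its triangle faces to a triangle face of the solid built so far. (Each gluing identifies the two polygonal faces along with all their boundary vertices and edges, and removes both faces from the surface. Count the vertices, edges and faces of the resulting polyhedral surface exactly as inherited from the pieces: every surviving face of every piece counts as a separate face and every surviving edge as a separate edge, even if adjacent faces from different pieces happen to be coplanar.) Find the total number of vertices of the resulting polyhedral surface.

A regular tetrahedron: V=4, E=6, F=4.
Attach a heptagonal bipyramid (V=9, E=21, F=14) along a 3-gon: merge 3 vertices and 3 edges, delete both glued faces → V=10, E=24, F=16.
Attach a square pyramid (V=5, E=8, F=5) along a 3-gon: merge 3 vertices and 3 edges, delete both glued faces → V=12, E=29, F=19.
Check: V − E + F = 12 − 29 + 19 = 2.

12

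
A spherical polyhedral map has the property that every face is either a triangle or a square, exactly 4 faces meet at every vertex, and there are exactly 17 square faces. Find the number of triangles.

8

Let x be the number of triangles; then F = 17 + x.
Edge–face incidences: 2E = 4·17 + 3·x = 68 + 3x.
Every vertex has degree 4, so 4V = 2E.
Euler: V − E + F = 2 ⇒ (2E)/4 − E + (17 + x) = 2.
Multiply by 8: 2·(2E) − 4·(2E) + 8·(17 + x) = 16, i.e. 136 + 8x − 2·(68 + 3x) = 16.
Collecting terms: 2x = 16, so x = 8.
Then 2E = 68 + 3·8 = 92, so E = 46, V = 2E/4 = 23, F = 17 + 8 = 25.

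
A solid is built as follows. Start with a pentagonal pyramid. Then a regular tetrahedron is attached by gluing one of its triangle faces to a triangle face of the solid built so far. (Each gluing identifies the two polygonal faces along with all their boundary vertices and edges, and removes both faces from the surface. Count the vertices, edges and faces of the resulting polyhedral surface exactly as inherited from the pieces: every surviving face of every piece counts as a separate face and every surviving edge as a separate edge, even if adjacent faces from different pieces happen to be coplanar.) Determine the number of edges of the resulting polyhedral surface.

A pentagonal pyramid: V=6, E=10, F=6.
Attach a regular tetrahedron (V=4, E=6, F=4) along a 3-gon: merge 3 vertices and 3 edges, delete both glued faces → V=7, E=13, F=8.
Check: V − E + F = 7 − 13 + 8 = 2.

13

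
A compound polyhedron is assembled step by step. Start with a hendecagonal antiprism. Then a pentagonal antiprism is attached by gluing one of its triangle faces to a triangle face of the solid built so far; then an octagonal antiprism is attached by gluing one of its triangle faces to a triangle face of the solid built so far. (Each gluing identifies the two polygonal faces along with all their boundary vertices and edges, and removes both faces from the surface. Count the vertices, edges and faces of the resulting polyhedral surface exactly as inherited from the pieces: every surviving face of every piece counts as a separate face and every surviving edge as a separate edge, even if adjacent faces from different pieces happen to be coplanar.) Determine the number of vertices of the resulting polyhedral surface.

42

A hendecagonal antiprism: V=22, E=44, F=24.
Attach a pentagonal antiprism (V=10, E=20, F=12) along a 3-gon: merge 3 vertices and 3 edges, delete both glued faces → V=29, E=61, F=34.
Attach an octagonal antiprism (V=16, E=32, F=18) along a 3-gon: merge 3 vertices and 3 edges, delete both glued faces → V=42, E=90, F=50.
Check: V − E + F = 42 − 90 + 50 = 2.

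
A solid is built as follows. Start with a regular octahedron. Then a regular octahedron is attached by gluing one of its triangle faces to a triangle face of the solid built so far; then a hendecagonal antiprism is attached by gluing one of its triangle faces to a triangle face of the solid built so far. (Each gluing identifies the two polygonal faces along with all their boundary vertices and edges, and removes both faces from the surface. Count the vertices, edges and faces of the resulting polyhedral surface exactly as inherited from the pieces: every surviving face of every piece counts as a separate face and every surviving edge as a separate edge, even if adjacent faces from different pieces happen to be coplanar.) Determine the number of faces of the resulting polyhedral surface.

A regular octahedron: V=6, E=12, F=8.
Attach a regular octahedron (V=6, E=12, F=8) along a 3-gon: merge 3 vertices and 3 edges, delete both glued faces → V=9, E=21, F=14.
Attach a hendecagonal antiprism (V=22, E=44, F=24) along a 3-gon: merge 3 vertices and 3 edges, delete both glued faces → V=28, E=62, F=36.
Check: V − E + F = 28 − 62 + 36 = 2.

36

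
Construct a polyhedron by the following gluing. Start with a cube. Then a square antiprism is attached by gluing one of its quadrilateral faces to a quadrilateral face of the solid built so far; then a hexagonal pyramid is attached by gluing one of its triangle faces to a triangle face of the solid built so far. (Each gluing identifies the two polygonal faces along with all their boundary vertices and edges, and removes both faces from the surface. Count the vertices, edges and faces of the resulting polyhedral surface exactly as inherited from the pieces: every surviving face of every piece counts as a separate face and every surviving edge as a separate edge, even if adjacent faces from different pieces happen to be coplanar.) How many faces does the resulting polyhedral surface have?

A cube: V=8, E=12, F=6.
Attach a square antiprism (V=8, E=16, F=10) along a 4-gon: merge 4 vertices and 4 edges, delete both glued faces → V=12, E=24, F=14.
Attach a hexagonal pyramid (V=7, E=12, F=7) along a 3-gon: merge 3 vertices and 3 edges, delete both glued faces → V=16, E=33, F=19.
Check: V − E + F = 16 − 33 + 19 = 2.

19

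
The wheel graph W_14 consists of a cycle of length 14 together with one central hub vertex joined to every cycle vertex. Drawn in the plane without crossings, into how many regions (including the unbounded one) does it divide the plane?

W_14 has V = 14 + 1 = 15 vertices and E = 2·14 = 28 edges.
By Euler's formula F = 2 − V + E = 2 − 15 + 28 = 15.

15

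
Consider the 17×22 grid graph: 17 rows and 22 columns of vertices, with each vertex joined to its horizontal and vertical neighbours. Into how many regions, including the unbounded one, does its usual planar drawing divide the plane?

The grid has V = 17·22 = 374 vertices and E = 17·21 + 22·16 = 709 edges.
F = 2 − V + E = 2 − 374 + 709 = 337.

337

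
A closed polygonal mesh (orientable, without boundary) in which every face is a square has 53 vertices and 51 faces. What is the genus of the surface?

0

Every face is a square, so 2E = 4·51 = 204, giving E = 102.
χ = V − E + F = 53 − 102 + 51 = 2.
For a closed orientable surface χ = 2 − 2g, so g = (2 − (2))/2 = 0.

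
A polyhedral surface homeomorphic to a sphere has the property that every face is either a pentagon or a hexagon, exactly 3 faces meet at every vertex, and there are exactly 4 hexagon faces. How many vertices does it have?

Let x be the number of pentagons; then F = 4 + x.
Edge–face incidences: 2E = 6·4 + 5·x = 24 + 5x.
Every vertex has degree 3, so 3V = 2E.
Euler: V − E + F = 2 ⇒ (2E)/3 − E + (4 + x) = 2.
Multiply by 6: 2·(2E) − 3·(2E) + 6·(4 + x) = 12, i.e. 24 + 6x − (24 + 5x) = 12.
Collecting terms: x = 12.
Then 2E = 24 + 5·12 = 84, so E = 42, V = 2E/3 = 28, F = 4 + 12 = 16.

28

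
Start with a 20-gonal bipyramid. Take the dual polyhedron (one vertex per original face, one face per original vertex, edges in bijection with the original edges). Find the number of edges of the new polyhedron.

The base solid has V = 22, E = 60, F = 40.
The dual swaps V and F and preserves E: V′ = F = 40, E′ = E = 60, F′ = V = 22.

60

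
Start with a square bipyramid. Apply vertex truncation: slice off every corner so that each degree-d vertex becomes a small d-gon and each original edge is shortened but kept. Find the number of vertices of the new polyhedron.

The base solid has V = 6, E = 12, F = 8.
Truncation replaces each original edge-end by a new vertex, so V′ = 2E = 24.
Each original edge survives, and each old vertex of degree d contributes d new edges; summing degrees gives Σd = 2E, so E′ = E + 2E = 3E = 36.
Each original face survives and each original vertex becomes one new face: F′ = F + V = 14.

24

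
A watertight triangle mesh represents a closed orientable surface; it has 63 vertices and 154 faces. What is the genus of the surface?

Every face is a triangle, so 2E = 3·154 = 462, giving E = 231.
χ = V − E + F = 63 − 231 + 154 = -14.
For a closed orientable surface χ = 2 − 2g, so g = (2 − (-14))/2 = 8.

8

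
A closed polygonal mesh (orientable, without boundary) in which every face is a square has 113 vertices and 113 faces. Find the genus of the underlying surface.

Every face is a square, so 2E = 4·113 = 452, giving E = 226.
χ = V − E + F = 113 − 226 + 113 = 0.
For a closed orientable surface χ = 2 − 2g, so g = (2 − (0))/2 = 1.

1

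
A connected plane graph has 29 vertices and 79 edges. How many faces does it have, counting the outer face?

52

Euler's formula for a connected plane graph: V − E + F = 2, so F = 2 − 29 + 79 = 52.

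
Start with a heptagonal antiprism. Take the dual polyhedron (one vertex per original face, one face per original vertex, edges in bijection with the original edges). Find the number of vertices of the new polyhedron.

The base solid has V = 14, E = 28, F = 16.
The dual swaps V and F and preserves E: V′ = F = 16, E′ = E = 28, F′ = V = 14.

16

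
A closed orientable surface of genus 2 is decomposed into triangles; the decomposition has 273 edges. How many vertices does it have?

χ = 2 − 2·2 = -2, and every face is a triangle so 3F = 2E.
F = 2E/3 = 182. Then V = -2 + E − F = -2 + 273 − 182 = 89.

89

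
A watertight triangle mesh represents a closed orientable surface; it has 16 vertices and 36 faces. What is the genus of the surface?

Every face is a triangle, so 2E = 3·36 = 108, giving E = 54.
χ = V − E + F = 16 − 54 + 36 = -2.
For a closed orientable surface χ = 2 − 2g, so g = (2 − (-2))/2 = 2.

2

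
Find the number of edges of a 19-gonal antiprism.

An antiprism on an n-gon has two n-gon caps and 2n triangles: V = 2·19 = 38, E = 4·19 = 76, F = 2·19 + 2 = 40.
Check: V − E + F = 38 − 76 + 40 = 2.

76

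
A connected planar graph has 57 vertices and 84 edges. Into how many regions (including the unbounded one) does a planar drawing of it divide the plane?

Euler's formula for a connected plane graph: V − E + F = 2, so F = 2 − 57 + 84 = 29.

29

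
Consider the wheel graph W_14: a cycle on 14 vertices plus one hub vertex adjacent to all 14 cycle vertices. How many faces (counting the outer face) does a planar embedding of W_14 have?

W_14 has V = 14 + 1 = 15 vertices and E = 2·14 = 28 edges.
By Euler's formula F = 2 − V + E = 2 − 15 + 28 = 15.

15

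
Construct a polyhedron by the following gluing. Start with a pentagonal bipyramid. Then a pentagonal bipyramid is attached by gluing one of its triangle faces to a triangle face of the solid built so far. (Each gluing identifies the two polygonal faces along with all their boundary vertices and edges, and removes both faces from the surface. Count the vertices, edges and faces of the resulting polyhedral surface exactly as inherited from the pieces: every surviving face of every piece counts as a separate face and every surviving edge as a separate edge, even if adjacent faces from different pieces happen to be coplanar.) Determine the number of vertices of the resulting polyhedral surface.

11

A pentagonal bipyramid: V=7, E=15, F=10.
Attach a pentagonal bipyramid (V=7, E=15, F=10) along a 3-gon: merge 3 vertices and 3 edges, delete both glued faces → V=11, E=27, F=18.
Check: V − E + F = 11 − 27 + 18 = 2.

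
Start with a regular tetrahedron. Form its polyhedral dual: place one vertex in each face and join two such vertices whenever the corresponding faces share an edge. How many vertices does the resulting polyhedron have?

The base solid has V = 4, E = 6, F = 4.
The dual swaps V and F and preserves E: V′ = F = 4, E′ = E = 6, F′ = V = 4.

4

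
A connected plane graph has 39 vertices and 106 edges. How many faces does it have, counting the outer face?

69

Euler's formula for a connected plane graph: V − E + F = 2, so F = 2 − 39 + 106 = 69.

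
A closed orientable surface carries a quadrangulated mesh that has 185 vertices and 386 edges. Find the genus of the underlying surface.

Every face is a square and each edge borders two faces, so 4F = 2·386, giving F = 193.
χ = V − E + F = 185 − 386 + 193 = -8.
For a closed orientable surface χ = 2 − 2g, so g = (2 − (-8))/2 = 5.

5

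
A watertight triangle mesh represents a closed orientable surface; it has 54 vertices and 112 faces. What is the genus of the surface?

Every face is a triangle, so 2E = 3·112 = 336, giving E = 168.
χ = V − E + F = 54 − 168 + 112 = -2.
For a closed orientable surface χ = 2 − 2g, so g = (2 − (-2))/2 = 2.

2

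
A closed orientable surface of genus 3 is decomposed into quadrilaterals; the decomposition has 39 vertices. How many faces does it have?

43

χ = 2 − 2·3 = -4, and every face is a square so 4F = 2E.
V − E + F = -4 with E = 4F/2 gives 39 − (4/2 − 1)·F = -4, so F = 43 and E = 86.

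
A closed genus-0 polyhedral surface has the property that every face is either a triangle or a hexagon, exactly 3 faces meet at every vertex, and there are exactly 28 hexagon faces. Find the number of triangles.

Let x be the number of triangles; then F = 28 + x.
Edge–face incidences: 2E = 6·28 + 3·x = 168 + 3x.
Every vertex has degree 3, so 3V = 2E.
Euler: V − E + F = 2 ⇒ (2E)/3 − E + (28 + x) = 2.
Multiply by 6: 2·(2E) − 3·(2E) + 6·(28 + x) = 12, i.e. 168 + 6x − (168 + 3x) = 12.
Collecting terms: 3x = 12, so x = 4.
Then 2E = 168 + 3·4 = 180, so E = 90, V = 2E/3 = 60, F = 28 + 4 = 32.

4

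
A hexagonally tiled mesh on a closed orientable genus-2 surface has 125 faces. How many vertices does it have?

248

χ = 2 − 2·2 = -2, and every face is a hexagon so 6F = 2E.
E = 6·125/2 = 375. Then V = -2 + E − F = -2 + 375 − 125 = 248.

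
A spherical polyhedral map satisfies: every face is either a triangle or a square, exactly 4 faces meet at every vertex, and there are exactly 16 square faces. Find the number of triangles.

Let x be the number of triangles; then F = 16 + x.
Edge–face incidences: 2E = 4·16 + 3·x = 64 + 3x.
Every vertex has degree 4, so 4V = 2E.
Euler: V − E + F = 2 ⇒ (2E)/4 − E + (16 + x) = 2.
Multiply by 8: 2·(2E) − 4·(2E) + 8·(16 + x) = 16, i.e. 128 + 8x − 2·(64 + 3x) = 16.
Collecting terms: 2x = 16, so x = 8.
Then 2E = 64 + 3·8 = 88, so E = 44, V = 2E/4 = 22, F = 16 + 8 = 24.

8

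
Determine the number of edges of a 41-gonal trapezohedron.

164

The n-trapezohedron (dual of the n-antiprism) has V = 2·41 + 2 = 84, E = 4·41 = 164, F = 2·41 = 82.
Check: V − E + F = 84 − 164 + 82 = 2.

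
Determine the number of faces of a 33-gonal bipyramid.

66

A bipyramid over an n-gon has 2n triangular faces and n + 2 vertices: V = 33 + 2 = 35, E = 3·33 = 99, F = 2·33 = 66.
Check: V − E + F = 35 − 99 + 66 = 2.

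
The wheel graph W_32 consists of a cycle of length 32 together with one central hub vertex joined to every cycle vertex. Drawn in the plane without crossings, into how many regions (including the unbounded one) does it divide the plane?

33

W_32 has V = 32 + 1 = 33 vertices and E = 2·32 = 64 edges.
By Euler's formula F = 2 − V + E = 2 − 33 + 64 = 33.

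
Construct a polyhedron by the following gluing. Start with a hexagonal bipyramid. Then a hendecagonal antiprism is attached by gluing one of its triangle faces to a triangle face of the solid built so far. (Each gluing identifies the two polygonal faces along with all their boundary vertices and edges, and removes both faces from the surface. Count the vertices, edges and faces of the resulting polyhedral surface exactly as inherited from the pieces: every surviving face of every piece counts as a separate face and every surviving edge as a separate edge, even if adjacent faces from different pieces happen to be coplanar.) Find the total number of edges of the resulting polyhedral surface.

A hexagonal bipyramid: V=8, E=18, F=12.
Attach a hendecagonal antiprism (V=22, E=44, F=24) along a 3-gon: merge 3 vertices and 3 edges, delete both glued faces → V=27, E=59, F=34.
Check: V − E + F = 27 − 59 + 34 = 2.

59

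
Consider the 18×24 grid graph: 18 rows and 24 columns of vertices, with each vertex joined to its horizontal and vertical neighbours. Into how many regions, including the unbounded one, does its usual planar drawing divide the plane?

The grid has V = 18·24 = 432 vertices and E = 18·23 + 24·17 = 822 edges.
F = 2 − V + E = 2 − 432 + 822 = 392.

392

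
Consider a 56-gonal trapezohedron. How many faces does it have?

112

The n-trapezohedron (dual of the n-antiprism) has V = 2·56 + 2 = 114, E = 4·56 = 224, F = 2·56 = 112.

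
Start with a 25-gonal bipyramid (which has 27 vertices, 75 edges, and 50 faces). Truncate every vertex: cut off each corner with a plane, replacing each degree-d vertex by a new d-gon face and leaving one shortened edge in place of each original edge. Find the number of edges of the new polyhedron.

Truncation replaces each original edge-end by a new vertex, so V′ = 2E = 150.
Each original edge survives, and each old vertex of degree d contributes d new edges; summing degrees gives Σd = 2E, so E′ = E + 2E = 3E = 225.
Each original face survives and each original vertex becomes one new face: F′ = F + V = 77.

225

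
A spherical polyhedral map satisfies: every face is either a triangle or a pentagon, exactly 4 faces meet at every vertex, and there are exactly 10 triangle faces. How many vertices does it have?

Let x be the number of pentagons; then F = 10 + x.
Edge–face incidences: 2E = 3·10 + 5·x = 30 + 5x.
Every vertex has degree 4, so 4V = 2E.
Euler: V − E + F = 2 ⇒ (2E)/4 − E + (10 + x) = 2.
Multiply by 8: 2·(2E) − 4·(2E) + 8·(10 + x) = 16, i.e. 80 + 8x − 2·(30 + 5x) = 16.
Collecting terms: −2x + 20 = 16, so −2x = −4, so x = 2.
Then 2E = 30 + 5·2 = 40, so E = 20, V = 2E/4 = 10, F = 10 + 2 = 12.

10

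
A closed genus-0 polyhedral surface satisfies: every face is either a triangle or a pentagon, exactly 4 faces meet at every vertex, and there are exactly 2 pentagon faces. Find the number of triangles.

Let x be the number of triangles; then F = 2 + x.
Edge–face incidences: 2E = 5·2 + 3·x = 10 + 3x.
Every vertex has degree 4, so 4V = 2E.
Euler: V − E + F = 2 ⇒ (2E)/4 − E + (2 + x) = 2.
Multiply by 8: 2·(2E) − 4·(2E) + 8·(2 + x) = 16, i.e. 16 + 8x − 2·(10 + 3x) = 16.
Collecting terms: 2x − 4 = 16, so 2x = 20, so x = 10.
Then 2E = 10 + 3·10 = 40, so E = 20, V = 2E/4 = 10, F = 2 + 10 = 12.

10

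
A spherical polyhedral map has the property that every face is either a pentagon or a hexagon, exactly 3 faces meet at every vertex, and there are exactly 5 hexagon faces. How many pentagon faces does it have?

12

Let x be the number of pentagons; then F = 5 + x.
Edge–face incidences: 2E = 6·5 + 5·x = 30 + 5x.
Every vertex has degree 3, so 3V = 2E.
Euler: V − E + F = 2 ⇒ (2E)/3 − E + (5 + x) = 2.
Multiply by 6: 2·(2E) − 3·(2E) + 6·(5 + x) = 12, i.e. 30 + 6x − (30 + 5x) = 12.
Collecting terms: x = 12.
Then 2E = 30 + 5·12 = 90, so E = 45, V = 2E/3 = 30, F = 5 + 12 = 17.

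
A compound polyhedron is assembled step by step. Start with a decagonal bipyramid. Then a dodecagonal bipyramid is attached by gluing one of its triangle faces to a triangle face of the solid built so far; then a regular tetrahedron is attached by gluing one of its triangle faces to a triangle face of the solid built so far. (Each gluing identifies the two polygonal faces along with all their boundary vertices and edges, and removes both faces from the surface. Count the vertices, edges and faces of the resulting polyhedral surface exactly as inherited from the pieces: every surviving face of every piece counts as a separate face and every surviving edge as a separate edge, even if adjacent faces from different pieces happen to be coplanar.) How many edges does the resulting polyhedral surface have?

66

A decagonal bipyramid: V=12, E=30, F=20.
Attach a dodecagonal bipyramid (V=14, E=36, F=24) along a 3-gon: merge 3 vertices and 3 edges, delete both glued faces → V=23, E=63, F=42.
Attach a regular tetrahedron (V=4, E=6, F=4) along a 3-gon: merge 3 vertices and 3 edges, delete both glued faces → V=24, E=66, F=44.
Check: V − E + F = 24 − 66 + 44 = 2.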